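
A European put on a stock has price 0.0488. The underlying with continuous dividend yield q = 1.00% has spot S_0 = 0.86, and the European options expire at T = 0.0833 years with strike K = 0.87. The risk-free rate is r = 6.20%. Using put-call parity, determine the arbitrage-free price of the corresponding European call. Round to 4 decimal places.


Put-call parity: C - P = S_0 * exp(-qT) - K * exp(-rT).
S_0 * exp(-qT) = 0.8600 * 0.99916735 = 0.85928392
K * exp(-rT) = 0.8700 * 0.99484871 = 0.86551838
C = P + S*exp(-qT) - K*exp(-rT)
C = 0.0488 + 0.85928392 - 0.86551838 = 0.0426

Answer: Call price = 0.0426


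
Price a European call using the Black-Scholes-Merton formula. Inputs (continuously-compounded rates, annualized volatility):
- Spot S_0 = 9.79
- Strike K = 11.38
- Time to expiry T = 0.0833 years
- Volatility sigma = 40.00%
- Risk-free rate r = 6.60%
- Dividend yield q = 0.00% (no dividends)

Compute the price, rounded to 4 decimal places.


d1 = (ln(S/K) + (r - q + 0.5*sigma^2) * T) / (sigma * sqrt(T)) = -1.19824875
d2 = d1 - sigma * sqrt(T) = -1.31369570
exp(-rT) = 0.99451729; exp(-qT) = 1.00000000
C = S_0 * exp(-qT) * N(d1) - K * exp(-rT) * N(d2)
N(d1) = 0.11541010; N(d2) = 0.09447431
C = 9.7900 * 1.00000000 * 0.11541010 - 11.3800 * 0.99451729 * 0.09447431 = 0.0606

Answer: Price = 0.0606


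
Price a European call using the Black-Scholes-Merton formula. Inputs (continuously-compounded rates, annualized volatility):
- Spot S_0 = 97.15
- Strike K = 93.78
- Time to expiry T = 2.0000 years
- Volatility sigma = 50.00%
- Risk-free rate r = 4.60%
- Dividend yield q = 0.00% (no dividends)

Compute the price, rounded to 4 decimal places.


Answer: Price = 31.4376

Derivation:
d1 = (ln(S/K) + (r - q + 0.5*sigma^2) * T) / (sigma * sqrt(T)) = 0.53358923
d2 = d1 - sigma * sqrt(T) = -0.17351755
exp(-rT) = 0.91210515; exp(-qT) = 1.00000000
C = S_0 * exp(-qT) * N(d1) - K * exp(-rT) * N(d2)
N(d1) = 0.70318712; N(d2) = 0.43112232
C = 97.1500 * 1.00000000 * 0.70318712 - 93.7800 * 0.91210515 * 0.43112232 = 31.4376


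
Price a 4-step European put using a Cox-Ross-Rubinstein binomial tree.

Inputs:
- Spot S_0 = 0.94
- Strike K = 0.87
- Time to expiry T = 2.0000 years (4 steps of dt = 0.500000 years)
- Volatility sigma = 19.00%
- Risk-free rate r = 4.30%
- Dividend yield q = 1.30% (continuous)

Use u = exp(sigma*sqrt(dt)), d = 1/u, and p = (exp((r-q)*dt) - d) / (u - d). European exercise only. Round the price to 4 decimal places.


Answer: Price = V(0,0) = 0.0469

Derivation:
dt = T/N = 0.500000
u = exp(sigma*sqrt(dt)) = 1.143793; d = 1/u = 0.874284
p = (exp((r-q)*dt) - d) / (u - d) = 0.522539
Discount per step: exp(-r*dt) = 0.978729
Stock lattice S(k, i) with i counting down-moves:
  k=0: S(0,0) = 0.9400
  k=1: S(1,0) = 1.0752; S(1,1) = 0.8218
  k=2: S(2,0) = 1.2298; S(2,1) = 0.9400; S(2,2) = 0.7185
  k=3: S(3,0) = 1.4066; S(3,1) = 1.0752; S(3,2) = 0.8218; S(3,3) = 0.6282
  k=4: S(4,0) = 1.6089; S(4,1) = 1.2298; S(4,2) = 0.9400; S(4,3) = 0.7185; S(4,4) = 0.5492
Terminal payoffs V(N, i) = max(K - S_T, 0):
  V(4,0) = 0.000000; V(4,1) = 0.000000; V(4,2) = 0.000000; V(4,3) = 0.151490; V(4,4) = 0.320791
Backward induction: V(k, i) = exp(-r*dt) * [p * V(k+1, i) + (1-p) * V(k+1, i+1)].
  V(3,0) = exp(-r*dt) * [p*0.000000 + (1-p)*0.000000] = 0.000000
  V(3,1) = exp(-r*dt) * [p*0.000000 + (1-p)*0.000000] = 0.000000
  V(3,2) = exp(-r*dt) * [p*0.000000 + (1-p)*0.151490] = 0.070792
  V(3,3) = exp(-r*dt) * [p*0.151490 + (1-p)*0.320791] = 0.227383
  V(2,0) = exp(-r*dt) * [p*0.000000 + (1-p)*0.000000] = 0.000000
  V(2,1) = exp(-r*dt) * [p*0.000000 + (1-p)*0.070792] = 0.033082
  V(2,2) = exp(-r*dt) * [p*0.070792 + (1-p)*0.227383] = 0.142462
  V(1,0) = exp(-r*dt) * [p*0.000000 + (1-p)*0.033082] = 0.015459
  V(1,1) = exp(-r*dt) * [p*0.033082 + (1-p)*0.142462] = 0.083492
  V(0,0) = exp(-r*dt) * [p*0.015459 + (1-p)*0.083492] = 0.046922


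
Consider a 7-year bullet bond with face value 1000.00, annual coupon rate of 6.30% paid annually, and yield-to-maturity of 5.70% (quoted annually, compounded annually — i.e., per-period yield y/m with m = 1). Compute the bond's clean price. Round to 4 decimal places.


Coupon per period c = face * coupon_rate / m = 63.000000
Periods per year m = 1; per-period yield y/m = 0.057000
Number of cashflows N = 7
Cashflows (t years, CF_t, discount factor 1/(1+y/m)^(m*t), PV):
  t = 1.0000: CF_t = 63.000000, DF = 0.946074, PV = 59.602649
  t = 2.0000: CF_t = 63.000000, DF = 0.895056, PV = 56.388504
  t = 3.0000: CF_t = 63.000000, DF = 0.846789, PV = 53.347686
  t = 4.0000: CF_t = 63.000000, DF = 0.801125, PV = 50.470848
  t = 5.0000: CF_t = 63.000000, DF = 0.757923, PV = 47.749146
  t = 6.0000: CF_t = 63.000000, DF = 0.717051, PV = 45.174216
  t = 7.0000: CF_t = 1063.000000, DF = 0.678383, PV = 721.121349
Price P = sum_t PV_t = 1033.854399

Answer: Price = 1033.8544


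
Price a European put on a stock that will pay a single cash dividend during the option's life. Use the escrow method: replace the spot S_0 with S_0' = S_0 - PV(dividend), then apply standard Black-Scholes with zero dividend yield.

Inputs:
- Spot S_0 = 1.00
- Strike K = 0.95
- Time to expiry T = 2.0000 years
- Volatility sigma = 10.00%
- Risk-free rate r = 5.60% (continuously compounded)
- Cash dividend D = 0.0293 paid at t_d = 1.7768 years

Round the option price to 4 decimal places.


PV(D) = D * exp(-r * t_d) = 0.0293 * 0.90528923 = 0.02652497
S_0' = S_0 - PV(D) = 1.0000 - 0.02652497 = 0.97347503
d1 = (ln(S_0'/K) + (r + sigma^2/2)*T) / (sigma*sqrt(T)) = 1.03527635
d2 = d1 - sigma*sqrt(T) = 0.89385500
exp(-rT) = 0.89404426
N(-d1) = 0.15026994; N(-d2) = 0.18569974
P = K * exp(-rT) * N(-d2) - S_0' * N(-d1) = 0.9500 * 0.89404426 * 0.18569974 - 0.97347503 * 0.15026994 = 0.0114

Answer: Price = 0.0114


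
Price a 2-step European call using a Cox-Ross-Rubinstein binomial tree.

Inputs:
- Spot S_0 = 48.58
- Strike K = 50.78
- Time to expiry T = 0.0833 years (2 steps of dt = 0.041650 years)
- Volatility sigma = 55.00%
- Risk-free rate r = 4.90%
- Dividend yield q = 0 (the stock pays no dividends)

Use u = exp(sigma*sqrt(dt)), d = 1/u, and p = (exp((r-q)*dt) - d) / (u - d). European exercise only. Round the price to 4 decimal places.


Answer: Price = V(0,0) = 2.3109

Derivation:
dt = T/N = 0.041650
u = exp(sigma*sqrt(dt)) = 1.118788; d = 1/u = 0.893825
p = (exp((r-q)*dt) - d) / (u - d) = 0.481049
Discount per step: exp(-r*dt) = 0.997961
Stock lattice S(k, i) with i counting down-moves:
  k=0: S(0,0) = 48.5800
  k=1: S(1,0) = 54.3507; S(1,1) = 43.4220
  k=2: S(2,0) = 60.8069; S(2,1) = 48.5800; S(2,2) = 38.8116
Terminal payoffs V(N, i) = max(S_T - K, 0):
  V(2,0) = 10.026918; V(2,1) = 0.000000; V(2,2) = 0.000000
Backward induction: V(k, i) = exp(-r*dt) * [p * V(k+1, i) + (1-p) * V(k+1, i+1)].
  V(1,0) = exp(-r*dt) * [p*10.026918 + (1-p)*0.000000] = 4.813607
  V(1,1) = exp(-r*dt) * [p*0.000000 + (1-p)*0.000000] = 0.000000
  V(0,0) = exp(-r*dt) * [p*4.813607 + (1-p)*0.000000] = 2.310861


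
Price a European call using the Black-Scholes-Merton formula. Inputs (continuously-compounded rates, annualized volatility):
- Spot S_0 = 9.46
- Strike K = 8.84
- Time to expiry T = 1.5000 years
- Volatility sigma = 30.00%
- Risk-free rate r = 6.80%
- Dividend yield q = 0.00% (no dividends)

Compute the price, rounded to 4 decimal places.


Answer: Price = 2.1413

Derivation:
d1 = (ln(S/K) + (r - q + 0.5*sigma^2) * T) / (sigma * sqrt(T)) = 0.64580935
d2 = d1 - sigma * sqrt(T) = 0.27838589
exp(-rT) = 0.90302955; exp(-qT) = 1.00000000
C = S_0 * exp(-qT) * N(d1) - K * exp(-rT) * N(d2)
N(d1) = 0.74079858; N(d2) = 0.60964192
C = 9.4600 * 1.00000000 * 0.74079858 - 8.8400 * 0.90302955 * 0.60964192 = 2.1413


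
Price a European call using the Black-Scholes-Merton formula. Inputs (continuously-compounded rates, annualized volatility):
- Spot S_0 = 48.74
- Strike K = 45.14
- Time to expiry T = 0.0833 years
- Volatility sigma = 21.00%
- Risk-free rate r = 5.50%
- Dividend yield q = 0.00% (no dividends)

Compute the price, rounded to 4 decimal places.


d1 = (ln(S/K) + (r - q + 0.5*sigma^2) * T) / (sigma * sqrt(T)) = 1.37188613
d2 = d1 - sigma * sqrt(T) = 1.31127648
exp(-rT) = 0.99542898; exp(-qT) = 1.00000000
C = S_0 * exp(-qT) * N(d1) - K * exp(-rT) * N(d2)
N(d1) = 0.91495056; N(d2) = 0.90511781
C = 48.7400 * 1.00000000 * 0.91495056 - 45.1400 * 0.99542898 * 0.90511781 = 3.9244

Answer: Price = 3.9244


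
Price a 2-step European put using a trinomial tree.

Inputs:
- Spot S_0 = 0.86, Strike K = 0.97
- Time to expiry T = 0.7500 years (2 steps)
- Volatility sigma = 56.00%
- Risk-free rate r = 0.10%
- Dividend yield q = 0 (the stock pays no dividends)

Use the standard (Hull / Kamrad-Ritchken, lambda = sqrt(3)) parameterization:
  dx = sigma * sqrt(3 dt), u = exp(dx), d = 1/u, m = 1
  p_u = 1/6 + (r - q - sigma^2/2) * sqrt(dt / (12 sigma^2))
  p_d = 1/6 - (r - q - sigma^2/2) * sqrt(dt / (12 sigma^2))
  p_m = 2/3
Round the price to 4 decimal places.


dt = T/N = 0.375000; dx = sigma*sqrt(3*dt) = 0.593970
u = exp(dx) = 1.811164; d = 1/u = 0.552131
p_u = 0.117485, p_m = 0.666667, p_d = 0.215848
Discount per step: exp(-r*dt) = 0.999625
Stock lattice S(k, j) with j the centered position index:
  k=0: S(0,+0) = 0.8600
  k=1: S(1,-1) = 0.4748; S(1,+0) = 0.8600; S(1,+1) = 1.5576
  k=2: S(2,-2) = 0.2622; S(2,-1) = 0.4748; S(2,+0) = 0.8600; S(2,+1) = 1.5576; S(2,+2) = 2.8211
Terminal payoffs V(N, j) = max(K - S_T, 0):
  V(2,-2) = 0.707830; V(2,-1) = 0.495167; V(2,+0) = 0.110000; V(2,+1) = 0.000000; V(2,+2) = 0.000000
Backward induction: V(k, j) = exp(-r*dt) * [p_u * V(k+1, j+1) + p_m * V(k+1, j) + p_d * V(k+1, j-1)]
  V(1,-1) = exp(-r*dt) * [p_u*0.110000 + p_m*0.495167 + p_d*0.707830] = 0.495633
  V(1,+0) = exp(-r*dt) * [p_u*0.000000 + p_m*0.110000 + p_d*0.495167] = 0.180147
  V(1,+1) = exp(-r*dt) * [p_u*0.000000 + p_m*0.000000 + p_d*0.110000] = 0.023734
  V(0,+0) = exp(-r*dt) * [p_u*0.023734 + p_m*0.180147 + p_d*0.495633] = 0.229782

Answer: Price = V(0,0) = 0.2298


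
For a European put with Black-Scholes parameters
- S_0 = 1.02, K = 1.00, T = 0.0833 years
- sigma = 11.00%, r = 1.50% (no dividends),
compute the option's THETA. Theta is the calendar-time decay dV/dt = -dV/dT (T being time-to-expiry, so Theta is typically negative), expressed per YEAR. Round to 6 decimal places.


Answer: Theta = -0.057704

Derivation:
d1 = 0.6789766647; d2 = 0.6472287514
phi(d1) = 0.3168131254; exp(-qT) = 1.0000000000; exp(-rT) = 0.9987512803
Theta = -S*exp(-qT)*phi(d1)*sigma/(2*sqrt(T)) + r*K*exp(-rT)*N(-d2) - q*S*exp(-qT)*N(-d1)
N(-d1) = 0.2485763238; N(-d2) = 0.2587419530; sqrt(T) = 0.2886173938
Term 1 = -1.0200 * 1.0000000000 * 0.3168131254 * 0.1100 / (2 * 0.2886173938) = -0.0615805448
Term 2 = 0.0150 * 1.0000 * 0.9987512803 * 0.2587419530 = 0.0038762829
Term 3 = 0 (no dividend yield, q = 0)
Theta = -0.0615805448 + (0.0038762829) + (0.0000000000) = -0.057704


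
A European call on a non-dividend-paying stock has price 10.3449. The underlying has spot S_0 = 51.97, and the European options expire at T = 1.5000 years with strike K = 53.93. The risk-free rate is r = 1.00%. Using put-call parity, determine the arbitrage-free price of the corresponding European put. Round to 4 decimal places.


Answer: Put price = 11.5020

Derivation:
Put-call parity: C - P = S_0 * exp(-qT) - K * exp(-rT).
S_0 * exp(-qT) = 51.9700 * 1.00000000 = 51.97000000
K * exp(-rT) = 53.9300 * 0.98511194 = 53.12708690
P = C - S*exp(-qT) + K*exp(-rT)
P = 10.3449 - 51.97000000 + 53.12708690 = 11.5020


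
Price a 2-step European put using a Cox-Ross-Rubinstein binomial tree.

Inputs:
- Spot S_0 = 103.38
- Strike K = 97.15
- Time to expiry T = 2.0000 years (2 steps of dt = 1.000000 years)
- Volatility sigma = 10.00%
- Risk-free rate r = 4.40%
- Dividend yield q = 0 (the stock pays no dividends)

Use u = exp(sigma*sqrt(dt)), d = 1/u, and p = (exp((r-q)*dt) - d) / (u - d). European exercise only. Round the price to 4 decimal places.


dt = T/N = 1.000000
u = exp(sigma*sqrt(dt)) = 1.105171; d = 1/u = 0.904837
p = (exp((r-q)*dt) - d) / (u - d) = 0.699558
Discount per step: exp(-r*dt) = 0.956954
Stock lattice S(k, i) with i counting down-moves:
  k=0: S(0,0) = 103.3800
  k=1: S(1,0) = 114.2526; S(1,1) = 93.5421
  k=2: S(2,0) = 126.2686; S(2,1) = 103.3800; S(2,2) = 84.6404
Terminal payoffs V(N, i) = max(K - S_T, 0):
  V(2,0) = 0.000000; V(2,1) = 0.000000; V(2,2) = 12.509615
Backward induction: V(k, i) = exp(-r*dt) * [p * V(k+1, i) + (1-p) * V(k+1, i+1)].
  V(1,0) = exp(-r*dt) * [p*0.000000 + (1-p)*0.000000] = 0.000000
  V(1,1) = exp(-r*dt) * [p*0.000000 + (1-p)*12.509615] = 3.596627
  V(0,0) = exp(-r*dt) * [p*0.000000 + (1-p)*3.596627] = 1.034063

Answer: Price = V(0,0) = 1.0341


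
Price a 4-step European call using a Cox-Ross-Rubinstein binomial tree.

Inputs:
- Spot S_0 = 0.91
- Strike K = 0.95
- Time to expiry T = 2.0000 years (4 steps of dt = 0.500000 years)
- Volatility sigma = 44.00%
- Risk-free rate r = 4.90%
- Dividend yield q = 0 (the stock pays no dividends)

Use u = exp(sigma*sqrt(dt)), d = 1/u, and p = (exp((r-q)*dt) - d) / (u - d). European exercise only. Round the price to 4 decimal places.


Answer: Price = V(0,0) = 0.2348

Derivation:
dt = T/N = 0.500000
u = exp(sigma*sqrt(dt)) = 1.364963; d = 1/u = 0.732621
p = (exp((r-q)*dt) - d) / (u - d) = 0.462063
Discount per step: exp(-r*dt) = 0.975798
Stock lattice S(k, i) with i counting down-moves:
  k=0: S(0,0) = 0.9100
  k=1: S(1,0) = 1.2421; S(1,1) = 0.6667
  k=2: S(2,0) = 1.6954; S(2,1) = 0.9100; S(2,2) = 0.4884
  k=3: S(3,0) = 2.3142; S(3,1) = 1.2421; S(3,2) = 0.6667; S(3,3) = 0.3578
  k=4: S(4,0) = 3.1588; S(4,1) = 1.6954; S(4,2) = 0.9100; S(4,3) = 0.4884; S(4,4) = 0.2622
Terminal payoffs V(N, i) = max(S_T - K, 0):
  V(4,0) = 2.208816; V(4,1) = 0.745442; V(4,2) = 0.000000; V(4,3) = 0.000000; V(4,4) = 0.000000
Backward induction: V(k, i) = exp(-r*dt) * [p * V(k+1, i) + (1-p) * V(k+1, i+1)].
  V(3,0) = exp(-r*dt) * [p*2.208816 + (1-p)*0.745442] = 1.387207
  V(3,1) = exp(-r*dt) * [p*0.745442 + (1-p)*0.000000] = 0.336105
  V(3,2) = exp(-r*dt) * [p*0.000000 + (1-p)*0.000000] = 0.000000
  V(3,3) = exp(-r*dt) * [p*0.000000 + (1-p)*0.000000] = 0.000000
  V(2,0) = exp(-r*dt) * [p*1.387207 + (1-p)*0.336105] = 0.801891
  V(2,1) = exp(-r*dt) * [p*0.336105 + (1-p)*0.000000] = 0.151543
  V(2,2) = exp(-r*dt) * [p*0.000000 + (1-p)*0.000000] = 0.000000
  V(1,0) = exp(-r*dt) * [p*0.801891 + (1-p)*0.151543] = 0.441104
  V(1,1) = exp(-r*dt) * [p*0.151543 + (1-p)*0.000000] = 0.068328
  V(0,0) = exp(-r*dt) * [p*0.441104 + (1-p)*0.068328] = 0.234752


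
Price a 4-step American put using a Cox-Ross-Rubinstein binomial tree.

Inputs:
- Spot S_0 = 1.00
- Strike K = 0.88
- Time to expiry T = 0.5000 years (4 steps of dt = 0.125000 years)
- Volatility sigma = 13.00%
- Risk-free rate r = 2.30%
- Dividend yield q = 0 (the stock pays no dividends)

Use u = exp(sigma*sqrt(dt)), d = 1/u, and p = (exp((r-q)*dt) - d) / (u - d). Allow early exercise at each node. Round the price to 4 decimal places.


dt = T/N = 0.125000
u = exp(sigma*sqrt(dt)) = 1.047035; d = 1/u = 0.955078
p = (exp((r-q)*dt) - d) / (u - d) = 0.519821
Discount per step: exp(-r*dt) = 0.997129
Stock lattice S(k, i) with i counting down-moves:
  k=0: S(0,0) = 1.0000
  k=1: S(1,0) = 1.0470; S(1,1) = 0.9551
  k=2: S(2,0) = 1.0963; S(2,1) = 1.0000; S(2,2) = 0.9122
  k=3: S(3,0) = 1.1478; S(3,1) = 1.0470; S(3,2) = 0.9551; S(3,3) = 0.8712
  k=4: S(4,0) = 1.2018; S(4,1) = 1.0963; S(4,2) = 1.0000; S(4,3) = 0.9122; S(4,4) = 0.8321
Terminal payoffs V(N, i) = max(K - S_T, 0):
  V(4,0) = 0.000000; V(4,1) = 0.000000; V(4,2) = 0.000000; V(4,3) = 0.000000; V(4,4) = 0.047938
Backward induction: V(k, i) = exp(-r*dt) * [p * V(k+1, i) + (1-p) * V(k+1, i+1)]; then take max(V_cont, immediate exercise) for American.
  V(3,0) = exp(-r*dt) * [p*0.000000 + (1-p)*0.000000] = 0.000000; exercise = 0.000000; V(3,0) = max -> 0.000000
  V(3,1) = exp(-r*dt) * [p*0.000000 + (1-p)*0.000000] = 0.000000; exercise = 0.000000; V(3,1) = max -> 0.000000
  V(3,2) = exp(-r*dt) * [p*0.000000 + (1-p)*0.000000] = 0.000000; exercise = 0.000000; V(3,2) = max -> 0.000000
  V(3,3) = exp(-r*dt) * [p*0.000000 + (1-p)*0.047938] = 0.022952; exercise = 0.008802; V(3,3) = max -> 0.022952
  V(2,0) = exp(-r*dt) * [p*0.000000 + (1-p)*0.000000] = 0.000000; exercise = 0.000000; V(2,0) = max -> 0.000000
  V(2,1) = exp(-r*dt) * [p*0.000000 + (1-p)*0.000000] = 0.000000; exercise = 0.000000; V(2,1) = max -> 0.000000
  V(2,2) = exp(-r*dt) * [p*0.000000 + (1-p)*0.022952] = 0.010990; exercise = 0.000000; V(2,2) = max -> 0.010990
  V(1,0) = exp(-r*dt) * [p*0.000000 + (1-p)*0.000000] = 0.000000; exercise = 0.000000; V(1,0) = max -> 0.000000
  V(1,1) = exp(-r*dt) * [p*0.000000 + (1-p)*0.010990] = 0.005262; exercise = 0.000000; V(1,1) = max -> 0.005262
  V(0,0) = exp(-r*dt) * [p*0.000000 + (1-p)*0.005262] = 0.002519; exercise = 0.000000; V(0,0) = max -> 0.002519

Answer: Price = V(0,0) = 0.0025


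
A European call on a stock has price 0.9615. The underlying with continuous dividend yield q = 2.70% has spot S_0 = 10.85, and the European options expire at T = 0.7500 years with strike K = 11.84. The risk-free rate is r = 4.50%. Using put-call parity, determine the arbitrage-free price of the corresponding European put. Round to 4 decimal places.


Answer: Put price = 1.7761

Derivation:
Put-call parity: C - P = S_0 * exp(-qT) - K * exp(-rT).
S_0 * exp(-qT) = 10.8500 * 0.97995365 = 10.63249715
K * exp(-rT) = 11.8400 * 0.96681318 = 11.44706802
P = C - S*exp(-qT) + K*exp(-rT)
P = 0.9615 - 10.63249715 + 11.44706802 = 1.7761


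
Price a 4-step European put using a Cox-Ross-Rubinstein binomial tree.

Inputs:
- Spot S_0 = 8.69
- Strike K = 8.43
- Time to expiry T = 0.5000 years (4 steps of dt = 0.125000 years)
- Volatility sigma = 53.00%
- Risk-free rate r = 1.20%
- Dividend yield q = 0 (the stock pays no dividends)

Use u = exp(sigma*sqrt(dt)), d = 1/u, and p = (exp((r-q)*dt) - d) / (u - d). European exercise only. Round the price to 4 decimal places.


Answer: Price = V(0,0) = 1.0867

Derivation:
dt = T/N = 0.125000
u = exp(sigma*sqrt(dt)) = 1.206089; d = 1/u = 0.829126
p = (exp((r-q)*dt) - d) / (u - d) = 0.457273
Discount per step: exp(-r*dt) = 0.998501
Stock lattice S(k, i) with i counting down-moves:
  k=0: S(0,0) = 8.6900
  k=1: S(1,0) = 10.4809; S(1,1) = 7.2051
  k=2: S(2,0) = 12.6409; S(2,1) = 8.6900; S(2,2) = 5.9739
  k=3: S(3,0) = 15.2461; S(3,1) = 10.4809; S(3,2) = 7.2051; S(3,3) = 4.9531
  k=4: S(4,0) = 18.3881; S(4,1) = 12.6409; S(4,2) = 8.6900; S(4,3) = 5.9739; S(4,4) = 4.1068
Terminal payoffs V(N, i) = max(K - S_T, 0):
  V(4,0) = 0.000000; V(4,1) = 0.000000; V(4,2) = 0.000000; V(4,3) = 2.456062; V(4,4) = 4.323218
Backward induction: V(k, i) = exp(-r*dt) * [p * V(k+1, i) + (1-p) * V(k+1, i+1)].
  V(3,0) = exp(-r*dt) * [p*0.000000 + (1-p)*0.000000] = 0.000000
  V(3,1) = exp(-r*dt) * [p*0.000000 + (1-p)*0.000000] = 0.000000
  V(3,2) = exp(-r*dt) * [p*0.000000 + (1-p)*2.456062] = 1.330973
  V(3,3) = exp(-r*dt) * [p*2.456062 + (1-p)*4.323218] = 3.464218
  V(2,0) = exp(-r*dt) * [p*0.000000 + (1-p)*0.000000] = 0.000000
  V(2,1) = exp(-r*dt) * [p*0.000000 + (1-p)*1.330973] = 0.721273
  V(2,2) = exp(-r*dt) * [p*1.330973 + (1-p)*3.464218] = 2.485013
  V(1,0) = exp(-r*dt) * [p*0.000000 + (1-p)*0.721273] = 0.390867
  V(1,1) = exp(-r*dt) * [p*0.721273 + (1-p)*2.485013] = 1.675986
  V(0,0) = exp(-r*dt) * [p*0.390867 + (1-p)*1.675986] = 1.086705


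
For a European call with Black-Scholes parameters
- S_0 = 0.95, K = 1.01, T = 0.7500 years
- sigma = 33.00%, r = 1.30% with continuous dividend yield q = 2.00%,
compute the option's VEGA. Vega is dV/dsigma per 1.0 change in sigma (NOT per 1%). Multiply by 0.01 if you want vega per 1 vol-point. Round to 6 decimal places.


Answer: Vega = 0.322033

Derivation:
d1 = -0.0897731564; d2 = -0.3755615397
phi(d1) = 0.3973379333; exp(-qT) = 0.9851119396; exp(-rT) = 0.9902973771
Vega = S * exp(-qT) * phi(d1) * sqrt(T) = 0.9500 * 0.9851119396 * 0.3973379333 * 0.8660254038 = 0.322033


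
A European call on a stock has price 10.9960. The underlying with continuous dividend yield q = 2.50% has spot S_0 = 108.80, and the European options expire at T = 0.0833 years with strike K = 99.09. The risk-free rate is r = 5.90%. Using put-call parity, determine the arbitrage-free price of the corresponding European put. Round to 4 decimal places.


Answer: Put price = 1.0265

Derivation:
Put-call parity: C - P = S_0 * exp(-qT) - K * exp(-rT).
S_0 * exp(-qT) = 108.8000 * 0.99791967 = 108.57365976
K * exp(-rT) = 99.0900 * 0.99509736 = 98.60419714
P = C - S*exp(-qT) + K*exp(-rT)
P = 10.9960 - 108.57365976 + 98.60419714 = 1.0265


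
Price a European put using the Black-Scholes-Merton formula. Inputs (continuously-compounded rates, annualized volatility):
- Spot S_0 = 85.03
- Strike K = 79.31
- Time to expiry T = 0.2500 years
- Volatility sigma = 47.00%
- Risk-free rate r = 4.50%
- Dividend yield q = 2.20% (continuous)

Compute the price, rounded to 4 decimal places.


Answer: Price = 4.9390

Derivation:
d1 = (ln(S/K) + (r - q + 0.5*sigma^2) * T) / (sigma * sqrt(T)) = 0.43830813
d2 = d1 - sigma * sqrt(T) = 0.20330813
exp(-rT) = 0.98881304; exp(-qT) = 0.99451510
P = K * exp(-rT) * N(-d2) - S_0 * exp(-qT) * N(-d1)
N(-d1) = 0.33058147; N(-d2) = 0.41944710
P = 79.3100 * 0.98881304 * 0.41944710 - 85.0300 * 0.99451510 * 0.33058147 = 4.9390


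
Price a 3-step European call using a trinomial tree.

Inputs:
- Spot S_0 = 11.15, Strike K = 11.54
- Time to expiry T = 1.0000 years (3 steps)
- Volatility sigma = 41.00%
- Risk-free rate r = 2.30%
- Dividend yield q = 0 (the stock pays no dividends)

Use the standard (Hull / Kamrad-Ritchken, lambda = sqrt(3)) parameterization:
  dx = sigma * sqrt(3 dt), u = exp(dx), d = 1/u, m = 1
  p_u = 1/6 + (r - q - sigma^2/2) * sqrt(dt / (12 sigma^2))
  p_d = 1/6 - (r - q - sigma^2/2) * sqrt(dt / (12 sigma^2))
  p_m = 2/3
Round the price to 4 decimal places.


Answer: Price = V(0,0) = 1.6478

Derivation:
dt = T/N = 0.333333; dx = sigma*sqrt(3*dt) = 0.410000
u = exp(dx) = 1.506818; d = 1/u = 0.663650
p_u = 0.141850, p_m = 0.666667, p_d = 0.191484
Discount per step: exp(-r*dt) = 0.992363
Stock lattice S(k, j) with j the centered position index:
  k=0: S(0,+0) = 11.1500
  k=1: S(1,-1) = 7.3997; S(1,+0) = 11.1500; S(1,+1) = 16.8010
  k=2: S(2,-2) = 4.9108; S(2,-1) = 7.3997; S(2,+0) = 11.1500; S(2,+1) = 16.8010; S(2,+2) = 25.3161
  k=3: S(3,-3) = 3.2591; S(3,-2) = 4.9108; S(3,-1) = 7.3997; S(3,+0) = 11.1500; S(3,+1) = 16.8010; S(3,+2) = 25.3161; S(3,+3) = 38.1467
Terminal payoffs V(N, j) = max(S_T - K, 0):
  V(3,-3) = 0.000000; V(3,-2) = 0.000000; V(3,-1) = 0.000000; V(3,+0) = 0.000000; V(3,+1) = 5.261018; V(3,+2) = 13.776073; V(3,+3) = 26.606709
Backward induction: V(k, j) = exp(-r*dt) * [p_u * V(k+1, j+1) + p_m * V(k+1, j) + p_d * V(k+1, j-1)]
  V(2,-2) = exp(-r*dt) * [p_u*0.000000 + p_m*0.000000 + p_d*0.000000] = 0.000000
  V(2,-1) = exp(-r*dt) * [p_u*0.000000 + p_m*0.000000 + p_d*0.000000] = 0.000000
  V(2,+0) = exp(-r*dt) * [p_u*5.261018 + p_m*0.000000 + p_d*0.000000] = 0.740574
  V(2,+1) = exp(-r*dt) * [p_u*13.776073 + p_m*5.261018 + p_d*0.000000] = 5.419765
  V(2,+2) = exp(-r*dt) * [p_u*26.606709 + p_m*13.776073 + p_d*5.261018] = 13.858939
  V(1,-1) = exp(-r*dt) * [p_u*0.740574 + p_m*0.000000 + p_d*0.000000] = 0.104248
  V(1,+0) = exp(-r*dt) * [p_u*5.419765 + p_m*0.740574 + p_d*0.000000] = 1.252865
  V(1,+1) = exp(-r*dt) * [p_u*13.858939 + p_m*5.419765 + p_d*0.740574] = 5.677177
  V(0,+0) = exp(-r*dt) * [p_u*5.677177 + p_m*1.252865 + p_d*0.104248] = 1.647828


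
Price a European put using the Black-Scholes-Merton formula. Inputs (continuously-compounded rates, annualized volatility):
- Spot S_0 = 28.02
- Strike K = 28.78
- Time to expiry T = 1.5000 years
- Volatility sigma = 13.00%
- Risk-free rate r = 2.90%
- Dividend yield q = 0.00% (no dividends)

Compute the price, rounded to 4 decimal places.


Answer: Price = 1.5403

Derivation:
d1 = (ln(S/K) + (r - q + 0.5*sigma^2) * T) / (sigma * sqrt(T)) = 0.18473448
d2 = d1 - sigma * sqrt(T) = 0.02551765
exp(-rT) = 0.95743255; exp(-qT) = 1.00000000
P = K * exp(-rT) * N(-d2) - S_0 * exp(-qT) * N(-d1)
N(-d1) = 0.42671865; N(-d2) = 0.48982104
P = 28.7800 * 0.95743255 * 0.48982104 - 28.0200 * 1.00000000 * 0.42671865 = 1.5403


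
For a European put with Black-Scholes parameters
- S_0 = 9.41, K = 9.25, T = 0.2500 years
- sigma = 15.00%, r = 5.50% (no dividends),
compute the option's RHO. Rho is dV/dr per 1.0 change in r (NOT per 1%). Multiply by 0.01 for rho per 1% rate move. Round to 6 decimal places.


d1 = 0.4494920276; d2 = 0.3744920276
phi(d1) = 0.3606093373; exp(-qT) = 1.0000000000; exp(-rT) = 0.9863440995
N(-d2) = 0.3540191434
Rho = -K*T*exp(-rT)*N(-d2) = -9.2500 * 0.2500 * 0.9863440995 * 0.3540191434 = -0.807490

Answer: Rho = -0.807490


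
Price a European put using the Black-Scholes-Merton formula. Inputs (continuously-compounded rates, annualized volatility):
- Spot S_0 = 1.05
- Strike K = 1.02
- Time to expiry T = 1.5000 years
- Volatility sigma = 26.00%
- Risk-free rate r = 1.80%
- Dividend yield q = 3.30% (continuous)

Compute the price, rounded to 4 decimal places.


Answer: Price = 0.1228

Derivation:
d1 = (ln(S/K) + (r - q + 0.5*sigma^2) * T) / (sigma * sqrt(T)) = 0.17959011
d2 = d1 - sigma * sqrt(T) = -0.13884356
exp(-rT) = 0.97336124; exp(-qT) = 0.95170516
P = K * exp(-rT) * N(-d2) - S_0 * exp(-qT) * N(-d1)
N(-d1) = 0.42873719; N(-d2) = 0.55521311
P = 1.0200 * 0.97336124 * 0.55521311 - 1.0500 * 0.95170516 * 0.42873719 = 0.1228


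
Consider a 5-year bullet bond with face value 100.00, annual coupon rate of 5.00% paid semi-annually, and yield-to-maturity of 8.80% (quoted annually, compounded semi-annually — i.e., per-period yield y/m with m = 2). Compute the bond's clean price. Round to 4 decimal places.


Coupon per period c = face * coupon_rate / m = 2.500000
Periods per year m = 2; per-period yield y/m = 0.044000
Number of cashflows N = 10
Cashflows (t years, CF_t, discount factor 1/(1+y/m)^(m*t), PV):
  t = 0.5000: CF_t = 2.500000, DF = 0.957854, PV = 2.394636
  t = 1.0000: CF_t = 2.500000, DF = 0.917485, PV = 2.293713
  t = 1.5000: CF_t = 2.500000, DF = 0.878817, PV = 2.197043
  t = 2.0000: CF_t = 2.500000, DF = 0.841779, PV = 2.104447
  t = 2.5000: CF_t = 2.500000, DF = 0.806302, PV = 2.015754
  t = 3.0000: CF_t = 2.500000, DF = 0.772320, PV = 1.930799
  t = 3.5000: CF_t = 2.500000, DF = 0.739770, PV = 1.849424
  t = 4.0000: CF_t = 2.500000, DF = 0.708592, PV = 1.771479
  t = 4.5000: CF_t = 2.500000, DF = 0.678728, PV = 1.696819
  t = 5.0000: CF_t = 102.500000, DF = 0.650122, PV = 66.637528
Price P = sum_t PV_t = 84.891642

Answer: Price = 84.8916


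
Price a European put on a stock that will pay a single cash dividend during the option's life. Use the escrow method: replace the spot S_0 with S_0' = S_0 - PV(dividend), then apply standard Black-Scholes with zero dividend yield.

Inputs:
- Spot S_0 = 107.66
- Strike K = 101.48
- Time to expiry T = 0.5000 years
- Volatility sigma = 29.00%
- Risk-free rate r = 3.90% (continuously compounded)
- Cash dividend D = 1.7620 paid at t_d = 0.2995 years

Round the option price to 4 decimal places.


PV(D) = D * exp(-r * t_d) = 1.7620 * 0.98838745 = 1.74153869
S_0' = S_0 - PV(D) = 107.6600 - 1.74153869 = 105.91846131
d1 = (ln(S_0'/K) + (r + sigma^2/2)*T) / (sigma*sqrt(T)) = 0.40638076
d2 = d1 - sigma*sqrt(T) = 0.20131979
exp(-rT) = 0.98068890
N(-d1) = 0.34223143; N(-d2) = 0.42022427
P = K * exp(-rT) * N(-d2) - S_0' * N(-d1) = 101.4800 * 0.98068890 * 0.42022427 - 105.91846131 * 0.34223143 = 5.5722

Answer: Price = 5.5722


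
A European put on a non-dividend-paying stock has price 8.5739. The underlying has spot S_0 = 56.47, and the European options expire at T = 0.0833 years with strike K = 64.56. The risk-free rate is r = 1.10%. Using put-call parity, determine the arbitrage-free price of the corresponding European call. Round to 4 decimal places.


Put-call parity: C - P = S_0 * exp(-qT) - K * exp(-rT).
S_0 * exp(-qT) = 56.4700 * 1.00000000 = 56.47000000
K * exp(-rT) = 64.5600 * 0.99908412 = 64.50087077
C = P + S*exp(-qT) - K*exp(-rT)
C = 8.5739 + 56.47000000 - 64.50087077 = 0.5430

Answer: Call price = 0.5430


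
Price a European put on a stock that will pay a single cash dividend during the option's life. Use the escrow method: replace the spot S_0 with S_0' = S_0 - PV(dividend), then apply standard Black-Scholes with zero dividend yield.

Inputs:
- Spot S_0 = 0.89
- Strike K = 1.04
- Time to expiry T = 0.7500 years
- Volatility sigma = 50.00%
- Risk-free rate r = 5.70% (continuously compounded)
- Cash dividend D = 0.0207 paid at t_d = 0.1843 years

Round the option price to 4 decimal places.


Answer: Price = 0.2311

Derivation:
PV(D) = D * exp(-r * t_d) = 0.0207 * 0.98954989 = 0.02048368
S_0' = S_0 - PV(D) = 0.8900 - 0.02048368 = 0.86951632
d1 = (ln(S_0'/K) + (r + sigma^2/2)*T) / (sigma*sqrt(T)) = -0.09823936
d2 = d1 - sigma*sqrt(T) = -0.53125207
exp(-rT) = 0.95815090
N(-d1) = 0.53912889; N(-d2) = 0.70237794
P = K * exp(-rT) * N(-d2) - S_0' * N(-d1) = 1.0400 * 0.95815090 * 0.70237794 - 0.86951632 * 0.53912889 = 0.2311


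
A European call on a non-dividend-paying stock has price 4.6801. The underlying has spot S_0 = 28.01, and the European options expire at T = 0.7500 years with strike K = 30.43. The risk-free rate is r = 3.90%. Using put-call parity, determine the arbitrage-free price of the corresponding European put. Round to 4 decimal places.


Put-call parity: C - P = S_0 * exp(-qT) - K * exp(-rT).
S_0 * exp(-qT) = 28.0100 * 1.00000000 = 28.01000000
K * exp(-rT) = 30.4300 * 0.97117364 = 29.55281389
P = C - S*exp(-qT) + K*exp(-rT)
P = 4.6801 - 28.01000000 + 29.55281389 = 6.2229

Answer: Put price = 6.2229


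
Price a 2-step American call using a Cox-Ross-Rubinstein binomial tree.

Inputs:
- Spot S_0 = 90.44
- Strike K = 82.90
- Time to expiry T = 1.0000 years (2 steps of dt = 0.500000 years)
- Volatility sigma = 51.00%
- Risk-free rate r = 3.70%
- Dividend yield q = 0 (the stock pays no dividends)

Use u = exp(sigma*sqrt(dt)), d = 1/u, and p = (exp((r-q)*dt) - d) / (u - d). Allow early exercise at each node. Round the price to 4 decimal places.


Answer: Price = V(0,0) = 22.4797

Derivation:
dt = T/N = 0.500000
u = exp(sigma*sqrt(dt)) = 1.434225; d = 1/u = 0.697241
p = (exp((r-q)*dt) - d) / (u - d) = 0.436144
Discount per step: exp(-r*dt) = 0.981670
Stock lattice S(k, i) with i counting down-moves:
  k=0: S(0,0) = 90.4400
  k=1: S(1,0) = 129.7113; S(1,1) = 63.0585
  k=2: S(2,0) = 186.0351; S(2,1) = 90.4400; S(2,2) = 43.9669
Terminal payoffs V(N, i) = max(S_T - K, 0):
  V(2,0) = 103.135137; V(2,1) = 7.540000; V(2,2) = 0.000000
Backward induction: V(k, i) = exp(-r*dt) * [p * V(k+1, i) + (1-p) * V(k+1, i+1)]; then take max(V_cont, immediate exercise) for American.
  V(1,0) = exp(-r*dt) * [p*103.135137 + (1-p)*7.540000] = 48.330837; exercise = 46.811286; V(1,0) = max -> 48.330837
  V(1,1) = exp(-r*dt) * [p*7.540000 + (1-p)*0.000000] = 3.228250; exercise = 0.000000; V(1,1) = max -> 3.228250
  V(0,0) = exp(-r*dt) * [p*48.330837 + (1-p)*3.228250] = 22.479743; exercise = 7.540000; V(0,0) = max -> 22.479743


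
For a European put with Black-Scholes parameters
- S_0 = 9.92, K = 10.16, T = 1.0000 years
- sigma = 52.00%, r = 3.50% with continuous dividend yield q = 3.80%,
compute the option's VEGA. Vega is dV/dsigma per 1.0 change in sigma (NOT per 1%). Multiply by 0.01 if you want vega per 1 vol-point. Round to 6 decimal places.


d1 = 0.2082586137; d2 = -0.3117413863
phi(d1) = 0.3903840197; exp(-qT) = 0.9627129409; exp(-rT) = 0.9656054163
Vega = S * exp(-qT) * phi(d1) * sqrt(T) = 9.9200 * 0.9627129409 * 0.3903840197 * 1.0000000000 = 3.728211

Answer: Vega = 3.728211


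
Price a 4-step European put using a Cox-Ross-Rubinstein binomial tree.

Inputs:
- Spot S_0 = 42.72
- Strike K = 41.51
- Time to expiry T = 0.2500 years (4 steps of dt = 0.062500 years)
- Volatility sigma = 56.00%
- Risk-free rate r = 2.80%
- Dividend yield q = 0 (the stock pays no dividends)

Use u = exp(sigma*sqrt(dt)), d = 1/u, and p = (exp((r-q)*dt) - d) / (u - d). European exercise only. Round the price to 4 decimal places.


dt = T/N = 0.062500
u = exp(sigma*sqrt(dt)) = 1.150274; d = 1/u = 0.869358
p = (exp((r-q)*dt) - d) / (u - d) = 0.471292
Discount per step: exp(-r*dt) = 0.998252
Stock lattice S(k, i) with i counting down-moves:
  k=0: S(0,0) = 42.7200
  k=1: S(1,0) = 49.1397; S(1,1) = 37.1390
  k=2: S(2,0) = 56.5241; S(2,1) = 42.7200; S(2,2) = 32.2871
  k=3: S(3,0) = 65.0182; S(3,1) = 49.1397; S(3,2) = 37.1390; S(3,3) = 28.0690
  k=4: S(4,0) = 74.7887; S(4,1) = 56.5241; S(4,2) = 42.7200; S(4,3) = 32.2871; S(4,4) = 24.4021
Terminal payoffs V(N, i) = max(K - S_T, 0):
  V(4,0) = 0.000000; V(4,1) = 0.000000; V(4,2) = 0.000000; V(4,3) = 9.222919; V(4,4) = 17.107949
Backward induction: V(k, i) = exp(-r*dt) * [p * V(k+1, i) + (1-p) * V(k+1, i+1)].
  V(3,0) = exp(-r*dt) * [p*0.000000 + (1-p)*0.000000] = 0.000000
  V(3,1) = exp(-r*dt) * [p*0.000000 + (1-p)*0.000000] = 0.000000
  V(3,2) = exp(-r*dt) * [p*0.000000 + (1-p)*9.222919] = 4.867704
  V(3,3) = exp(-r*dt) * [p*9.222919 + (1-p)*17.107949] = 13.368381
  V(2,0) = exp(-r*dt) * [p*0.000000 + (1-p)*0.000000] = 0.000000
  V(2,1) = exp(-r*dt) * [p*0.000000 + (1-p)*4.867704] = 2.569093
  V(2,2) = exp(-r*dt) * [p*4.867704 + (1-p)*13.368381] = 9.345709
  V(1,0) = exp(-r*dt) * [p*0.000000 + (1-p)*2.569093] = 1.355925
  V(1,1) = exp(-r*dt) * [p*2.569093 + (1-p)*9.345709] = 6.141187
  V(0,0) = exp(-r*dt) * [p*1.355925 + (1-p)*6.141187] = 3.879136

Answer: Price = V(0,0) = 3.8791


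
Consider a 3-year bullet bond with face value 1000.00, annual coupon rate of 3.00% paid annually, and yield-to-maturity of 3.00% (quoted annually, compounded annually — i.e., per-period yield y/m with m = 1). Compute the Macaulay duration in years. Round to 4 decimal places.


Answer: Macaulay duration = 2.9135 years

Derivation:
Coupon per period c = face * coupon_rate / m = 30.000000
Periods per year m = 1; per-period yield y/m = 0.030000
Number of cashflows N = 3
Cashflows (t years, CF_t, discount factor 1/(1+y/m)^(m*t), PV):
  t = 1.0000: CF_t = 30.000000, DF = 0.970874, PV = 29.126214
  t = 2.0000: CF_t = 30.000000, DF = 0.942596, PV = 28.277877
  t = 3.0000: CF_t = 1030.000000, DF = 0.915142, PV = 942.595909
Price P = sum_t PV_t = 1000.000000
Macaulay numerator sum_t t * PV_t:
  t * PV_t at t = 1.0000: 29.126214
  t * PV_t at t = 2.0000: 56.555755
  t * PV_t at t = 3.0000: 2827.787727
Macaulay duration D = (sum_t t * PV_t) / P = 2913.469696 / 1000.000000 = 2.913470


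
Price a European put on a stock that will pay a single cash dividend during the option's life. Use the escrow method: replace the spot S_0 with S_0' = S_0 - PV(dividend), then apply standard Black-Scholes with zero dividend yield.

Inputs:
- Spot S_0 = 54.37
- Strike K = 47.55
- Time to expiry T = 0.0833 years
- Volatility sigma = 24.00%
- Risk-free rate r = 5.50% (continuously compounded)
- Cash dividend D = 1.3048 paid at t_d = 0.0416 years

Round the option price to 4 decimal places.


Answer: Price = 0.0714

Derivation:
PV(D) = D * exp(-r * t_d) = 1.3048 * 0.99771462 = 1.30181803
S_0' = S_0 - PV(D) = 54.3700 - 1.30181803 = 53.06818197
d1 = (ln(S_0'/K) + (r + sigma^2/2)*T) / (sigma*sqrt(T)) = 1.68585777
d2 = d1 - sigma*sqrt(T) = 1.61658959
exp(-rT) = 0.99542898
N(-d1) = 0.04591160; N(-d2) = 0.05298345
P = K * exp(-rT) * N(-d2) - S_0' * N(-d1) = 47.5500 * 0.99542898 * 0.05298345 - 53.06818197 * 0.04591160 = 0.0714


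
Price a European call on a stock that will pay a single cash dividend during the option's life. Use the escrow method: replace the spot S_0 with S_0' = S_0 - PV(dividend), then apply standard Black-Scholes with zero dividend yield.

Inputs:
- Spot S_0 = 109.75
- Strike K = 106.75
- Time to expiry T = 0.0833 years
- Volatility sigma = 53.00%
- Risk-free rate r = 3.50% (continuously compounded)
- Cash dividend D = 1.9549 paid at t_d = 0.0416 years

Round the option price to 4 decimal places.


PV(D) = D * exp(-r * t_d) = 1.9549 * 0.99854506 = 1.95205574
S_0' = S_0 - PV(D) = 109.7500 - 1.95205574 = 107.79794426
d1 = (ln(S_0'/K) + (r + sigma^2/2)*T) / (sigma*sqrt(T)) = 0.15940619
d2 = d1 - sigma*sqrt(T) = 0.00643897
exp(-rT) = 0.99708875
N(d1) = 0.56332557; N(d2) = 0.50256876
C = S_0' * N(d1) - K * exp(-rT) * N(d2) = 107.79794426 * 0.56332557 - 106.7500 * 0.99708875 * 0.50256876 = 7.2323

Answer: Price = 7.2323


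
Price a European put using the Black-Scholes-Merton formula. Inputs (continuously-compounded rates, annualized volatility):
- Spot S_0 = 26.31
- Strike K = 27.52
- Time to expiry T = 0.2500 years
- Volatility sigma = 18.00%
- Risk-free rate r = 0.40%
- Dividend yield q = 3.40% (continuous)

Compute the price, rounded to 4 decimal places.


Answer: Price = 1.8229

Derivation:
d1 = (ln(S/K) + (r - q + 0.5*sigma^2) * T) / (sigma * sqrt(T)) = -0.53793242
d2 = d1 - sigma * sqrt(T) = -0.62793242
exp(-rT) = 0.99900050; exp(-qT) = 0.99153602
P = K * exp(-rT) * N(-d2) - S_0 * exp(-qT) * N(-d1)
N(-d1) = 0.70468815; N(-d2) = 0.73497589
P = 27.5200 * 0.99900050 * 0.73497589 - 26.3100 * 0.99153602 * 0.70468815 = 1.8229


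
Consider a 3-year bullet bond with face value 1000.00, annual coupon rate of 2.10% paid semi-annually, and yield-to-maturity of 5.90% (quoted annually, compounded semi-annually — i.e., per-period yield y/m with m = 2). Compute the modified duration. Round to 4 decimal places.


Answer: Modified duration = 2.8343

Derivation:
Coupon per period c = face * coupon_rate / m = 10.500000
Periods per year m = 2; per-period yield y/m = 0.029500
Number of cashflows N = 6
Cashflows (t years, CF_t, discount factor 1/(1+y/m)^(m*t), PV):
  t = 0.5000: CF_t = 10.500000, DF = 0.971345, PV = 10.199126
  t = 1.0000: CF_t = 10.500000, DF = 0.943512, PV = 9.906873
  t = 1.5000: CF_t = 10.500000, DF = 0.916476, PV = 9.622995
  t = 2.0000: CF_t = 10.500000, DF = 0.890214, PV = 9.347251
  t = 2.5000: CF_t = 10.500000, DF = 0.864706, PV = 9.079408
  t = 3.0000: CF_t = 1010.500000, DF = 0.839928, PV = 848.746922
Price P = sum_t PV_t = 896.902574
First compute Macaulay numerator sum_t t * PV_t:
  t * PV_t at t = 0.5000: 5.099563
  t * PV_t at t = 1.0000: 9.906873
  t * PV_t at t = 1.5000: 14.434492
  t * PV_t at t = 2.0000: 18.694502
  t * PV_t at t = 2.5000: 22.698521
  t * PV_t at t = 3.0000: 2546.240765
Macaulay duration D = 2617.074715 / 896.902574 = 2.917903
Modified duration = D / (1 + y/m) = 2.917903 / (1 + 0.029500) = 2.834291


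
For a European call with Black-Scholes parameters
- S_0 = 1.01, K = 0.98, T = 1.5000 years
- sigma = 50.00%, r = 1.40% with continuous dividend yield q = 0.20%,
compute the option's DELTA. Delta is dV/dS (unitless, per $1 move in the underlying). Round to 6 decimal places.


d1 = 0.3848197999; d2 = -0.2275526358
phi(d1) = 0.3704704211; exp(-qT) = 0.9970044955; exp(-rT) = 0.9792189646
N(d1) = 0.6498145357
Delta = exp(-qT) * N(d1) = 0.9970044955 * 0.6498145357 = 0.647868

Answer: Delta = 0.647868


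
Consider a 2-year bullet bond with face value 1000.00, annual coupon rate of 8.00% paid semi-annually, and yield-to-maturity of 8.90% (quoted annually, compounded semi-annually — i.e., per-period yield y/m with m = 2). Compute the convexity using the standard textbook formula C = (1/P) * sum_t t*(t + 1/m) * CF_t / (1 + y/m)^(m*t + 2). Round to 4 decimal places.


Answer: Convexity = 4.2375

Derivation:
Coupon per period c = face * coupon_rate / m = 40.000000
Periods per year m = 2; per-period yield y/m = 0.044500
Number of cashflows N = 4
Cashflows (t years, CF_t, discount factor 1/(1+y/m)^(m*t), PV):
  t = 0.5000: CF_t = 40.000000, DF = 0.957396, PV = 38.295835
  t = 1.0000: CF_t = 40.000000, DF = 0.916607, PV = 36.664275
  t = 1.5000: CF_t = 40.000000, DF = 0.877556, PV = 35.102226
  t = 2.0000: CF_t = 1040.000000, DF = 0.840168, PV = 873.774894
Price P = sum_t PV_t = 983.837230
Convexity numerator sum_t t*(t + 1/m) * CF_t / (1+y/m)^(m*t + 2):
  t = 0.5000: term = 17.551113
  t = 1.0000: term = 50.410090
  t = 1.5000: term = 96.524825
  t = 2.0000: term = 4004.540384
Convexity = (1/P) * sum = 4169.026413 / 983.837230 = 4.237516


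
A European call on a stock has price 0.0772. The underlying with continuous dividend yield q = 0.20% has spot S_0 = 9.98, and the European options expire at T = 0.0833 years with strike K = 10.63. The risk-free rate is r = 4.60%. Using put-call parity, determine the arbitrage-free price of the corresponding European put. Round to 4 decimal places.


Put-call parity: C - P = S_0 * exp(-qT) - K * exp(-rT).
S_0 * exp(-qT) = 9.9800 * 0.99983341 = 9.97833747
K * exp(-rT) = 10.6300 * 0.99617553 = 10.58934590
P = C - S*exp(-qT) + K*exp(-rT)
P = 0.0772 - 9.97833747 + 10.58934590 = 0.6882

Answer: Put price = 0.6882
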